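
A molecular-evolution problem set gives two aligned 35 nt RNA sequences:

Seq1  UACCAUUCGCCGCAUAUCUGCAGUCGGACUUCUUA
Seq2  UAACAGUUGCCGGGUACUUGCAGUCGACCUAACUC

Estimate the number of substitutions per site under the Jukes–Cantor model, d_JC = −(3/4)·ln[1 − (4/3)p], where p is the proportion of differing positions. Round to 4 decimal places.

0.5128

Differing sites — 3:C/A; 6:U/G; 8:C/U; 13:C/G; 14:A/G; 17:U/C; 18:C/U; 27:G/A; 28:A/C; 31:U/A; 32:C/A; 33:U/C; 35:A/C.
p = 13/35 = 0.371429.
d = −0.75 · ln(1 − (4/3)·0.371429) = −0.75 · ln(0.504761) = −0.75 · (-0.683670) = 0.5128.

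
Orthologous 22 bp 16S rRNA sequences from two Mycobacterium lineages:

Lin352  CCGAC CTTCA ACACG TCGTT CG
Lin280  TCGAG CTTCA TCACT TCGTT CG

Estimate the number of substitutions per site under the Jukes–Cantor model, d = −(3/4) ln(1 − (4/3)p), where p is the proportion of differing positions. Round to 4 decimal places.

0.2082

Mismatches occur at site 1 (C/T), site 5 (C/G), site 11 (A/T), site 15 (G/T).
p = 4/22 = 0.181818.
d = −0.75 · ln(1 − (4/3)·0.181818) = −0.75 · ln(0.757576) = −0.75 · (-0.277631) = 0.2082.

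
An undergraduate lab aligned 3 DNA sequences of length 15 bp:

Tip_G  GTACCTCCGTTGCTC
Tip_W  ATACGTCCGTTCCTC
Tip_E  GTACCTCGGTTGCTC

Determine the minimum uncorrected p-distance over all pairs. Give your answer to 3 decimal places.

0.067

Pairwise Hamming distances:
  Tip_G vs Tip_W: 3
  Tip_G vs Tip_E: 1
  Tip_W vs Tip_E: 4
The smallest is 1 mismatch, between Tip_G and Tip_E; p = 1/15 = 0.067.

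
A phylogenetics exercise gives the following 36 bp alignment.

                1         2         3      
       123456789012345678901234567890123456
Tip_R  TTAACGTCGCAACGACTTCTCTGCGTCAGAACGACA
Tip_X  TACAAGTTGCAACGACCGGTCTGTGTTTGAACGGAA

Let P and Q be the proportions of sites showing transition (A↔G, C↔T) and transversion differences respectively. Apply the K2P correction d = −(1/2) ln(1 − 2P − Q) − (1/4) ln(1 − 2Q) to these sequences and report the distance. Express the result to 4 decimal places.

Differing sites — 2:T/A (Tv); 3:A/C (Tv); 5:C/A (Tv); 8:C/T (Ti); 17:T/C (Ti); 18:T/G (Tv); 19:C/G (Tv); 24:C/T (Ti); 27:C/T (Ti); 28:A/T (Tv); 34:A/G (Ti); 35:C/A (Tv).
Of the 12 differences, 5 transitions and 7 transversions over 36 sites: P = 5/36 = 0.138889, Q = 7/36 = 0.194444.
d = −0.5·ln(0.527778) − 0.25·ln(0.611112) = −0.5·(-0.639080) − 0.25·(-0.492475) = 0.4427.

0.4427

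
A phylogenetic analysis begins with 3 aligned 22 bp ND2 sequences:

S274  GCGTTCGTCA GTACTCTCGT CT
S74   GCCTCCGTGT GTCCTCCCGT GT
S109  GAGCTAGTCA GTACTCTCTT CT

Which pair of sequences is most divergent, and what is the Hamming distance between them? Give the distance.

Pairwise Hamming distances:
  S274 vs S74: 7
  S274 vs S109: 4
  S74 vs S109: 11
The largest is 11, between S74 and S109.

11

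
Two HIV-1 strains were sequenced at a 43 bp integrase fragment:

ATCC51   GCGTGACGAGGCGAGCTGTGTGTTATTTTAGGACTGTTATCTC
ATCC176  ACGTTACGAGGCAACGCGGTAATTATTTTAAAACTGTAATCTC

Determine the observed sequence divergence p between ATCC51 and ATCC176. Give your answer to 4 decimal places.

Mismatches occur at site 1 (G→A), site 5 (G→T), site 13 (G→A), site 15 (G→C), site 16 (C→G), site 17 (T→C), site 19 (T→G), site 20 (G→T), site 21 (T→A), site 22 (G→A), site 31 (G→A), site 32 (G→A), site 38 (T→A).
There are 13 differences over 43 sites, so p = 13/43 = 0.3023.

0.3023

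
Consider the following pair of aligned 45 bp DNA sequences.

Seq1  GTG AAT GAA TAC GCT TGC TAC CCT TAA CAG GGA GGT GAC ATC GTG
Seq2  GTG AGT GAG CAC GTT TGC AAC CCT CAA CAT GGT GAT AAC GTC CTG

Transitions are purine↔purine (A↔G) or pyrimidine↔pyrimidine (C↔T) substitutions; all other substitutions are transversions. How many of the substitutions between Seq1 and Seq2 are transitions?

Mismatches occur at site 5 (A/G, transition), site 9 (A/G, transition), site 10 (T/C, transition), site 14 (C/T, transition), site 19 (T/A, transversion), site 25 (T/C, transition), site 30 (G/T, transversion), site 33 (A/T, transversion), site 35 (G/A, transition), site 37 (G/A, transition), site 40 (A/G, transition), site 43 (G/C, transversion).
Of the 12 differences, 8 transitions and 4 transversions, so the answer is 8.

8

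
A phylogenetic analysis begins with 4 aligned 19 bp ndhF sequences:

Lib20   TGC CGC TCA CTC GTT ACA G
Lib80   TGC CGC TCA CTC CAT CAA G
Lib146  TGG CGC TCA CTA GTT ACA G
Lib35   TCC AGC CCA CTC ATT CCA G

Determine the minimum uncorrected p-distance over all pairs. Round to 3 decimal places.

0.105

Pairwise Hamming distances:
  Lib20 vs Lib80: 4
  Lib20 vs Lib146: 2
  Lib20 vs Lib35: 5
  Lib80 vs Lib146: 6
  Lib80 vs Lib35: 6
  Lib146 vs Lib35: 7
The smallest is 2 mismatches, between Lib20 and Lib146; p = 2/19 = 0.105.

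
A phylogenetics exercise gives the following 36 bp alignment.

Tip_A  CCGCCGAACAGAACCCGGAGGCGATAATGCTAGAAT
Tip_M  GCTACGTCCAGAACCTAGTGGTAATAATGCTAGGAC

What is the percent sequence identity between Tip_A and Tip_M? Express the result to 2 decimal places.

The sequences differ at positions 1 (C/G), 3 (G/T), 4 (C/A), 7 (A/T), 8 (A/C), 16 (C/T), 17 (G/A), 19 (A/T), 22 (C/T), 23 (G/A), 34 (A/G), 36 (T/C).
24 of the 36 sites match, so the percent identity is 24/36 × 100 = 66.67%.

66.67%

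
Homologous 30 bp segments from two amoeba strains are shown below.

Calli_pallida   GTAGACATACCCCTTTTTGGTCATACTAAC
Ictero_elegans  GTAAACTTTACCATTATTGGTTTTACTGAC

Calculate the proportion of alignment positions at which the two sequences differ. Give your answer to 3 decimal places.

0.300

Mismatches occur at site 4 (G↔A), site 7 (A↔T), site 9 (A↔T), site 10 (C↔A), site 13 (C↔A), site 16 (T↔A), site 22 (C↔T), site 23 (A↔T), site 28 (A↔G).
There are 9 differences over 30 sites, so p = 9/30 = 0.300.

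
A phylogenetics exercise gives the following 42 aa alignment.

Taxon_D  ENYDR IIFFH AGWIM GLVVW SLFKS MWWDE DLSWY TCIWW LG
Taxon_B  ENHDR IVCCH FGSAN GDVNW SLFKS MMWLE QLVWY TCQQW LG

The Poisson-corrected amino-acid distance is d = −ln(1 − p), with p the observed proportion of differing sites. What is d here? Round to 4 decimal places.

Mismatches occur at site 3 (Y→H), site 7 (I→V), site 8 (F→C), site 9 (F→C), site 11 (A→F), site 13 (W→S), site 14 (I→A), site 15 (M→N), site 17 (L→D), site 19 (V→N), site 27 (W→M), site 29 (D→L), site 31 (D→Q), site 33 (S→V), site 38 (I→Q), site 39 (W→Q).
p = 16/42 = 0.380952.
d = −ln(1 − 0.380952) = −ln(0.619048) = 0.4796.

0.4796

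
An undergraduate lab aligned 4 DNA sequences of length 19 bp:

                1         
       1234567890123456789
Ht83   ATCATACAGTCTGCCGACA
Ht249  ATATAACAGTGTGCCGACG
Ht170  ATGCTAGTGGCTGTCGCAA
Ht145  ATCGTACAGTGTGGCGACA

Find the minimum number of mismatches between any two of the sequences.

3

Pairwise Hamming distances:
  Ht83 vs Ht249: 5
  Ht83 vs Ht170: 8
  Ht83 vs Ht145: 3
  Ht249 vs Ht170: 11
  Ht249 vs Ht145: 5
  Ht170 vs Ht145: 9
The smallest is 3, between Ht83 and Ht145.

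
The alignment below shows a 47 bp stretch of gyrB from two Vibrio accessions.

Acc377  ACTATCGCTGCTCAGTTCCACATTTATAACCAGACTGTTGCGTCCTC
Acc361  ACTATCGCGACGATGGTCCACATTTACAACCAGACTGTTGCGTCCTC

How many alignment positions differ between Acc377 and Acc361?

The sequences differ at positions 9 (T/G), 10 (G/A), 12 (T/G), 13 (C/A), 14 (A/T), 16 (T/G), 27 (T/C).
That gives 7 mismatches out of 47 aligned sites, so the Hamming distance is 7.

7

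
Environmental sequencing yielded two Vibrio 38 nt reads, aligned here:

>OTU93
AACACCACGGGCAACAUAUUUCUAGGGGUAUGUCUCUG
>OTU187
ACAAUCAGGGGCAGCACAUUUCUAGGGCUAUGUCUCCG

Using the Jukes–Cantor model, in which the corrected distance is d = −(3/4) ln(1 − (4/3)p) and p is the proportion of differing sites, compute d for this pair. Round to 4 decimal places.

0.2471

The sequences differ at positions 2 (A/C), 3 (C/A), 5 (C/U), 8 (C/G), 14 (A/G), 17 (U/C), 28 (G/C), 37 (U/C).
p = 8/38 = 0.210526.
d = −0.75 · ln(1 − (4/3)·0.210526) = −0.75 · ln(0.719299) = −0.75 · (-0.329478) = 0.2471.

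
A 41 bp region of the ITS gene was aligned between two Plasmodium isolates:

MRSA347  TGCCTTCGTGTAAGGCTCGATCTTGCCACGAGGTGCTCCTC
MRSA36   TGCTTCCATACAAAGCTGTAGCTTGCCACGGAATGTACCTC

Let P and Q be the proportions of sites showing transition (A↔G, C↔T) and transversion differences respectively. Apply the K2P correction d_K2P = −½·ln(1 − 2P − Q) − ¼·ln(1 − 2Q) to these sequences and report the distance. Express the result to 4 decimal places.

0.4944

Mismatches occur at site 4 (C/T, transition), site 6 (T/C, transition), site 8 (G/A, transition), site 10 (G/A, transition), site 11 (T/C, transition), site 14 (G/A, transition), site 18 (C/G, transversion), site 19 (G/T, transversion), site 21 (T/G, transversion), site 31 (A/G, transition), site 32 (G/A, transition), site 33 (G/A, transition), site 36 (C/T, transition), site 37 (T/A, transversion).
Of the 14 differences, 10 transitions and 4 transversions over 41 sites: P = 10/41 = 0.243902, Q = 4/41 = 0.097561.
d = −0.5·ln(0.414635) − 0.25·ln(0.804878) = −0.5·(-0.880357) − 0.25·(-0.217065) = 0.4944.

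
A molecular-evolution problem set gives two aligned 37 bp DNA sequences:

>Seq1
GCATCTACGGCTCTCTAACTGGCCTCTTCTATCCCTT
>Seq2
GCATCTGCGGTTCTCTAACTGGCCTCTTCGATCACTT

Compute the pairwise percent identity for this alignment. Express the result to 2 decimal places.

Differing sites — 7:A/G; 11:C/T; 30:T/G; 34:C/A.
33 of the 37 sites match, so the percent identity is 33/37 × 100 = 89.19%.

89.19%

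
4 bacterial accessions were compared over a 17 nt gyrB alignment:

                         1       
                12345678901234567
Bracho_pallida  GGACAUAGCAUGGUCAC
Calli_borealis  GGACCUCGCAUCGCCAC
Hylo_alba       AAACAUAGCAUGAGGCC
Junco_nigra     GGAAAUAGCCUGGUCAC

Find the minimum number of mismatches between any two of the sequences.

2

Pairwise Hamming distances:
  Bracho_pallida vs Calli_borealis: 4
  Bracho_pallida vs Hylo_alba: 6
  Bracho_pallida vs Junco_nigra: 2
  Calli_borealis vs Hylo_alba: 9
  Calli_borealis vs Junco_nigra: 6
  Hylo_alba vs Junco_nigra: 8
The smallest is 2, between Bracho_pallida and Junco_nigra.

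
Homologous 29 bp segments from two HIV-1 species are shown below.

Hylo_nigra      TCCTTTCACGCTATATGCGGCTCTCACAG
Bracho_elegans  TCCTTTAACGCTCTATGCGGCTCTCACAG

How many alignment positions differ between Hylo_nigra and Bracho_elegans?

Mismatches occur at site 7 (C→A), site 13 (A→C).
That gives 2 mismatches out of 29 aligned sites, so the Hamming distance is 2.

2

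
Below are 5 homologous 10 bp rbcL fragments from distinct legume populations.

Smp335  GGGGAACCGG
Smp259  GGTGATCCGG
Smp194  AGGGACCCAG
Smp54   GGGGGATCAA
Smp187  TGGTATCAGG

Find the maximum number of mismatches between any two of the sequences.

Pairwise Hamming distances:
  Smp335 vs Smp259: 2
  Smp335 vs Smp194: 3
  Smp335 vs Smp54: 4
  Smp335 vs Smp187: 4
  Smp259 vs Smp194: 4
  Smp259 vs Smp54: 6
  Smp259 vs Smp187: 4
  Smp194 vs Smp54: 5
  Smp194 vs Smp187: 5
  Smp54 vs Smp187: 8
The largest is 8, between Smp54 and Smp187.

8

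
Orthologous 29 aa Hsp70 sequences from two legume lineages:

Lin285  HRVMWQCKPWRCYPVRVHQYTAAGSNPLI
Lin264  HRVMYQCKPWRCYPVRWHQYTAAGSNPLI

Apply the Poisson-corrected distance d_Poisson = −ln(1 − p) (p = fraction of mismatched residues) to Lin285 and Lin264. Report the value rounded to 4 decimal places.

0.0715

Differing sites — 5:W/Y; 17:V/W.
p = 2/29 = 0.068966.
d = −ln(1 − 0.068966) = −ln(0.931034) = 0.0715.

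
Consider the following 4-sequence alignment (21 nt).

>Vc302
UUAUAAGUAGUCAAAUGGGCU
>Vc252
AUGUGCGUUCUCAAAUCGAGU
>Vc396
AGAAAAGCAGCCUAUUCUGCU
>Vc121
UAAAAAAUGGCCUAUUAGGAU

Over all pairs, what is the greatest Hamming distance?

15

Pairwise Hamming distances:
  Vc302 vs Vc252: 9
  Vc302 vs Vc396: 9
  Vc302 vs Vc121: 9
  Vc252 vs Vc396: 14
  Vc252 vs Vc121: 15
  Vc396 vs Vc121: 8
The largest is 15, between Vc252 and Vc121.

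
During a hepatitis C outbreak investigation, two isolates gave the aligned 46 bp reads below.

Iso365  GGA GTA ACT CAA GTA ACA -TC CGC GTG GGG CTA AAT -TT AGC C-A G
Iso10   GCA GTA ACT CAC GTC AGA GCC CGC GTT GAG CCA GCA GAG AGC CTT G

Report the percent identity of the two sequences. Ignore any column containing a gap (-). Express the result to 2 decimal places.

67.44%

Excluding the 3 gap columns leaves 43 comparable sites.
The sequences differ at positions 2 (G/C), 12 (A/C), 15 (A/C), 17 (C/G), 20 (T/C), 27 (G/T), 29 (G/A), 32 (T/C), 34 (A/G), 35 (A/C), 36 (T/A), 38 (T/A), 39 (T/G), 45 (A/T).
29 of the 43 comparable sites match, so the percent identity is 29/43 × 100 = 67.44%.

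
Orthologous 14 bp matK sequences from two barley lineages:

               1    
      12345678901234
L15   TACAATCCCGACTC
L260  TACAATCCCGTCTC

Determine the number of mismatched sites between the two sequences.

1

The sequences differ at position 11 (A/T).
That gives 1 mismatch out of 14 aligned sites, so the Hamming distance is 1.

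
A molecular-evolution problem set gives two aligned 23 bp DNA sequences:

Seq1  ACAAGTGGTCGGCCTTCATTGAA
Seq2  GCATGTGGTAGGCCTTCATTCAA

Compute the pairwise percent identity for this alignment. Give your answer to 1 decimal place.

82.6%

Mismatches occur at site 1 (A↔G), site 4 (A↔T), site 10 (C↔A), site 21 (G↔C).
19 of the 23 sites match, so the percent identity is 19/23 × 100 = 82.6%.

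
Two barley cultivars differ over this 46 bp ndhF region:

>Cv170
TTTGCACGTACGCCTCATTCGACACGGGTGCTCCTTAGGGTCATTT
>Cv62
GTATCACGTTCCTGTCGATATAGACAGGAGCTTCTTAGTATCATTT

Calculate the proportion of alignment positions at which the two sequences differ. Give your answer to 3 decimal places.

Mismatches occur at site 1 (T↔G), site 3 (T↔A), site 4 (G↔T), site 10 (A↔T), site 12 (G↔C), site 13 (C↔T), site 14 (C↔G), site 17 (A↔G), site 18 (T↔A), site 20 (C↔A), site 21 (G↔T), site 23 (C↔G), site 26 (G↔A), site 29 (T↔A), site 33 (C↔T), site 39 (G↔T), site 40 (G↔A).
There are 17 differences over 46 sites, so p = 17/46 = 0.370.

0.370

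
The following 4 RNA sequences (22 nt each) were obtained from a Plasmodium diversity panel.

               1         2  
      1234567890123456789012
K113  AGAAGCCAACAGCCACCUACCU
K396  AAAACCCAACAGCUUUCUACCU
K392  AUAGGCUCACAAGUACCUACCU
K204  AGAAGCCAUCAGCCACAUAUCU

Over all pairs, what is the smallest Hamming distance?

Pairwise Hamming distances:
  K113 vs K396: 5
  K113 vs K392: 7
  K113 vs K204: 3
  K396 vs K392: 9
  K396 vs K204: 8
  K392 vs K204: 10
The smallest is 3, between K113 and K204.

3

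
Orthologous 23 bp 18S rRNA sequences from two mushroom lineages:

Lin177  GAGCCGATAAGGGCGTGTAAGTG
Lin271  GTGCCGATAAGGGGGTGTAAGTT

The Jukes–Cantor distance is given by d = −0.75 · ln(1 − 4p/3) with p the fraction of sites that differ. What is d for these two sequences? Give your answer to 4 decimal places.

Differing sites — 2:A/T; 14:C/G; 23:G/T.
p = 3/23 = 0.130435.
d = −0.75 · ln(1 − (4/3)·0.130435) = −0.75 · ln(0.826087) = −0.75 · (-0.191055) = 0.1433.

0.1433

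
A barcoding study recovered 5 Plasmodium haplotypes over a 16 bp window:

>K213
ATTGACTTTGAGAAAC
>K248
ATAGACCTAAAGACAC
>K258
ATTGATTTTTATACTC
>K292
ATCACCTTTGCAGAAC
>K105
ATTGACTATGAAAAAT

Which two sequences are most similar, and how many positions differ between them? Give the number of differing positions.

3

Pairwise Hamming distances:
  K213 vs K248: 5
  K213 vs K258: 5
  K213 vs K292: 6
  K213 vs K105: 3
  K248 vs K258: 7
  K248 vs K292: 10
  K248 vs K105: 8
  K258 vs K292: 10
  K258 vs K105: 7
  K292 vs K105: 7
The smallest is 3, between K213 and K105.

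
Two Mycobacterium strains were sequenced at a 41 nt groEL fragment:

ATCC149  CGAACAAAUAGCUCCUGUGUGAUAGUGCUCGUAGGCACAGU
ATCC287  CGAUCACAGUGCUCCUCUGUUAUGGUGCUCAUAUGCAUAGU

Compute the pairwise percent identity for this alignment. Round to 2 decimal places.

The sequences differ at positions 4 (A/U), 7 (A/C), 9 (U/G), 10 (A/U), 17 (G/C), 21 (G/U), 24 (A/G), 31 (G/A), 34 (G/U), 38 (C/U).
31 of the 41 sites match, so the percent identity is 31/41 × 100 = 75.61%.

75.61%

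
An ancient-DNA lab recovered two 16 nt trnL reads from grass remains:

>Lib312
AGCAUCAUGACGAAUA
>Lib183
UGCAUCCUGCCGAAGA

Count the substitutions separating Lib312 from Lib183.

4

The sequences differ at positions 1 (A/U), 7 (A/C), 10 (A/C), 15 (U/G).
That gives 4 mismatches out of 16 aligned sites, so the Hamming distance is 4.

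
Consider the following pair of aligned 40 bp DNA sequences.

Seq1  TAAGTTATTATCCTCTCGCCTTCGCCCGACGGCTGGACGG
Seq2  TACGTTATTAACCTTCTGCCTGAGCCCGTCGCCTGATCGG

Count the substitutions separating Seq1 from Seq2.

The sequences differ at positions 3 (A/C), 11 (T/A), 15 (C/T), 16 (T/C), 17 (C/T), 22 (T/G), 23 (C/A), 29 (A/T), 32 (G/C), 36 (G/A), 37 (A/T).
That gives 11 mismatches out of 40 aligned sites, so the Hamming distance is 11.

11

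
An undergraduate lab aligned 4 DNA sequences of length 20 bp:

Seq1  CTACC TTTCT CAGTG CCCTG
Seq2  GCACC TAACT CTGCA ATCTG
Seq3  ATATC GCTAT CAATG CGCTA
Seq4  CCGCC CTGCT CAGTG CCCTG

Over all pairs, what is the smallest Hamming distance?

Pairwise Hamming distances:
  Seq1 vs Seq2: 9
  Seq1 vs Seq3: 8
  Seq1 vs Seq4: 4
  Seq2 vs Seq3: 14
  Seq2 vs Seq4: 10
  Seq3 vs Seq4: 11
The smallest is 4, between Seq1 and Seq4.

4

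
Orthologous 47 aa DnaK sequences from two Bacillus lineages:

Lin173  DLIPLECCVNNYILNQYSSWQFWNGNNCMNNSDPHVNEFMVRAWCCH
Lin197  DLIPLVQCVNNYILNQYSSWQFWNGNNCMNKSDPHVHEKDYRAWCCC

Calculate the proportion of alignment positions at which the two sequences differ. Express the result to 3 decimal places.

0.170

The sequences differ at positions 6 (E/V), 7 (C/Q), 31 (N/K), 37 (N/H), 39 (F/K), 40 (M/D), 41 (V/Y), 47 (H/C).
There are 8 differences over 47 sites, so p = 8/47 = 0.170.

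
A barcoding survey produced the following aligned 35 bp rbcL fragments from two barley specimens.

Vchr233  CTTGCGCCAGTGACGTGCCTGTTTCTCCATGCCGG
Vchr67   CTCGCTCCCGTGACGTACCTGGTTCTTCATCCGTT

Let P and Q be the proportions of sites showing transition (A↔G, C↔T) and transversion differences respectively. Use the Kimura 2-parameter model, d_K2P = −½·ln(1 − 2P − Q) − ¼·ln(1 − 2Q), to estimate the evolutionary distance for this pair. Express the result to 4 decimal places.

The sequences differ at positions 3 (T/C, transition), 6 (G/T, transversion), 9 (A/C, transversion), 17 (G/A, transition), 22 (T/G, transversion), 27 (C/T, transition), 31 (G/C, transversion), 33 (C/G, transversion), 34 (G/T, transversion), 35 (G/T, transversion).
Of the 10 differences, 3 transitions and 7 transversions over 35 sites: P = 3/35 = 0.085714, Q = 7/35 = 0.200000.
d = −0.5·ln(0.628572) − 0.25·ln(0.600000) = −0.5·(-0.464305) − 0.25·(-0.510826) = 0.3599.

0.3599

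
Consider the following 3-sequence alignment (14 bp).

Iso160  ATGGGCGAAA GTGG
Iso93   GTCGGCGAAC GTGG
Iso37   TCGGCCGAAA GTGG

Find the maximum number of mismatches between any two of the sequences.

5

Pairwise Hamming distances:
  Iso160 vs Iso93: 3
  Iso160 vs Iso37: 3
  Iso93 vs Iso37: 5
The largest is 5, between Iso93 and Iso37.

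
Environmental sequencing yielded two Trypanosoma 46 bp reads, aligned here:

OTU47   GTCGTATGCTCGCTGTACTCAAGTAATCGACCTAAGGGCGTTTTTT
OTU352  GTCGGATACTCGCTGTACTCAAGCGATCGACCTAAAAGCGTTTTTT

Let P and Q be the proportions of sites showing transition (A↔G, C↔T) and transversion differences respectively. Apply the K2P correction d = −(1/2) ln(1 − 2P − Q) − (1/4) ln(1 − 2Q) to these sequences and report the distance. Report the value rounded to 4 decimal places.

The sequences differ at positions 5 (T/G, transversion), 8 (G/A, transition), 24 (T/C, transition), 25 (A/G, transition), 36 (G/A, transition), 37 (G/A, transition).
Of the 6 differences, 5 transitions and 1 transversion over 46 sites: P = 5/46 = 0.108696, Q = 1/46 = 0.021739.
d = −0.5·ln(0.760869) − 0.25·ln(0.956522) = −0.5·(-0.273294) − 0.25·(-0.044451) = 0.1478.

0.1478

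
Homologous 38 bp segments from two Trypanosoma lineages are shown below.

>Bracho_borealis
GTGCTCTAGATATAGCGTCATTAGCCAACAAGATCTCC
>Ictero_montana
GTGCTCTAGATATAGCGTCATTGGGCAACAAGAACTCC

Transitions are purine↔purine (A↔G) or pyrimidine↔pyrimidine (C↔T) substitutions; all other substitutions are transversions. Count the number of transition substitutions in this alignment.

Mismatches occur at site 23 (A↔G, transition), site 25 (C↔G, transversion), site 34 (T↔A, transversion).
Of the 3 differences, 1 transition and 2 transversions, so the answer is 1.

1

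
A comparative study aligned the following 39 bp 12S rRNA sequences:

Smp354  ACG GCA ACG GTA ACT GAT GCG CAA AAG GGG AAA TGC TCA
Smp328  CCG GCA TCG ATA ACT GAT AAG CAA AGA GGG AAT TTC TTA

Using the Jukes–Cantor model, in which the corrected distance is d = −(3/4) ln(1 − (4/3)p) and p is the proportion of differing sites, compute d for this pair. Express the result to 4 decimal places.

Differing sites — 1:A/C; 7:A/T; 10:G/A; 19:G/A; 20:C/A; 26:A/G; 27:G/A; 33:A/T; 35:G/T; 38:C/T.
p = 10/39 = 0.256410.
d = −0.75 · ln(1 − (4/3)·0.256410) = −0.75 · ln(0.658120) = −0.75 · (-0.418368) = 0.3138.

0.3138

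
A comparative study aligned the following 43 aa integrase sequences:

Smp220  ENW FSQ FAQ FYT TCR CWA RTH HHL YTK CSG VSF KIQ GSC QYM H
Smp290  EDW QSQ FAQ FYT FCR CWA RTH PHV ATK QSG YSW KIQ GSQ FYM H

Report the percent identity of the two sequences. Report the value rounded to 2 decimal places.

74.42%

The sequences differ at positions 2 (N/D), 4 (F/Q), 13 (T/F), 22 (H/P), 24 (L/V), 25 (Y/A), 28 (C/Q), 31 (V/Y), 33 (F/W), 39 (C/Q), 40 (Q/F).
32 of the 43 sites match, so the percent identity is 32/43 × 100 = 74.42%.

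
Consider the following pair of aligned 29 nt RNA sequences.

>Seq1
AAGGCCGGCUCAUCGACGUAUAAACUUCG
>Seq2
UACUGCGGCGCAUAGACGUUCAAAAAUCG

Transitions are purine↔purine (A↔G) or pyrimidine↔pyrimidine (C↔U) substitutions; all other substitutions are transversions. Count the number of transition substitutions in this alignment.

Differing sites — 1:A/U (Tv); 3:G/C (Tv); 4:G/U (Tv); 5:C/G (Tv); 10:U/G (Tv); 14:C/A (Tv); 20:A/U (Tv); 21:U/C (Ti); 25:C/A (Tv); 26:U/A (Tv).
Of the 10 differences, 1 transition and 9 transversions, so the answer is 1.

1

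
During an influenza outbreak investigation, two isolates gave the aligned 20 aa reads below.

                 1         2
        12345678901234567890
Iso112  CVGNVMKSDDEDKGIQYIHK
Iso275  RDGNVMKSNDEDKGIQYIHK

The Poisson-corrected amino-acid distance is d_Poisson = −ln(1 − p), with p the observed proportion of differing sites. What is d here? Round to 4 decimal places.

0.1625

Differing sites — 1:C/R; 2:V/D; 9:D/N.
p = 3/20 = 0.150000.
d = −ln(1 − 0.150000) = −ln(0.850000) = 0.1625.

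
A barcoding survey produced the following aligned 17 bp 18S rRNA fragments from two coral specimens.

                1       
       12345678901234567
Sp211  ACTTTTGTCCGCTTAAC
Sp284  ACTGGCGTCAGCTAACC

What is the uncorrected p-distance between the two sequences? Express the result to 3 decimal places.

0.353

Mismatches occur at site 4 (T/G), site 5 (T/G), site 6 (T/C), site 10 (C/A), site 14 (T/A), site 16 (A/C).
There are 6 differences over 17 sites, so p = 6/17 = 0.353.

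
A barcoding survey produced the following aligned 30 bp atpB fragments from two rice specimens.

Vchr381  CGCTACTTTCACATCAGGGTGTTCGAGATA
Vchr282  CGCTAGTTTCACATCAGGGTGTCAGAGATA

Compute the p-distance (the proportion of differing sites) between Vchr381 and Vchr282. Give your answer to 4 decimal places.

0.1000

Mismatches occur at site 6 (C/G), site 23 (T/C), site 24 (C/A).
There are 3 differences over 30 sites, so p = 3/30 = 0.1000.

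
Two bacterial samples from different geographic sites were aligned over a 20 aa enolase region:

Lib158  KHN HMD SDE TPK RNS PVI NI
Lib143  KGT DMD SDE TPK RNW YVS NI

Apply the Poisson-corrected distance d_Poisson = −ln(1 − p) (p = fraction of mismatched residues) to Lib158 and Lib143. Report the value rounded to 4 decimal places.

Mismatches occur at site 2 (H↔G), site 3 (N↔T), site 4 (H↔D), site 15 (S↔W), site 16 (P↔Y), site 18 (I↔S).
p = 6/20 = 0.300000.
d = −ln(1 − 0.300000) = −ln(0.700000) = 0.3567.

0.3567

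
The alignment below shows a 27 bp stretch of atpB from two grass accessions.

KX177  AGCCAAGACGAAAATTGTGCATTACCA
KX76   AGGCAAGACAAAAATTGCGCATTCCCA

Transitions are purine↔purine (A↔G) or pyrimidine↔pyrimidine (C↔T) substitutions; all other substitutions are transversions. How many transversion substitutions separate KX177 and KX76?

The sequences differ at positions 3 (C/G, transversion), 10 (G/A, transition), 18 (T/C, transition), 24 (A/C, transversion).
Of the 4 differences, 2 transitions and 2 transversions, so the answer is 2.

2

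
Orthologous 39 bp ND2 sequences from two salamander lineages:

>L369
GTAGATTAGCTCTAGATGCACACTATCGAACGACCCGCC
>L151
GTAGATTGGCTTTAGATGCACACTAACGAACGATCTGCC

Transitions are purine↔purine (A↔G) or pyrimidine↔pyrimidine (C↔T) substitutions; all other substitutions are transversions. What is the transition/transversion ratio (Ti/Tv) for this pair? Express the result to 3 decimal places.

The sequences differ at positions 8 (A/G, transition), 12 (C/T, transition), 26 (T/A, transversion), 34 (C/T, transition), 36 (C/T, transition).
Of the 5 differences, 4 transitions and 1 transversion, so Ti/Tv = 4/1 = 4.000.

4.000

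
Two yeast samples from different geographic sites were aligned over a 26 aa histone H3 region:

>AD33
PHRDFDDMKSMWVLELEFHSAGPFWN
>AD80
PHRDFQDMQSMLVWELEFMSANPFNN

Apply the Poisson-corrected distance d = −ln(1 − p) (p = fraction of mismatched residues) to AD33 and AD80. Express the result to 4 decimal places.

0.3137

The sequences differ at positions 6 (D/Q), 9 (K/Q), 12 (W/L), 14 (L/W), 19 (H/M), 22 (G/N), 25 (W/N).
p = 7/26 = 0.269231.
d = −ln(1 − 0.269231) = −ln(0.730769) = 0.3137.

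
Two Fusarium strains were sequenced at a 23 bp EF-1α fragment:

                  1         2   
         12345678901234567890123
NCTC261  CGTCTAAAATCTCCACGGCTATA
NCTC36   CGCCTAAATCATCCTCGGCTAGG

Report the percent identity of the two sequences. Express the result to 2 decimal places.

69.57%

Differing sites — 3:T/C; 9:A/T; 10:T/C; 11:C/A; 15:A/T; 22:T/G; 23:A/G.
16 of the 23 sites match, so the percent identity is 16/23 × 100 = 69.57%.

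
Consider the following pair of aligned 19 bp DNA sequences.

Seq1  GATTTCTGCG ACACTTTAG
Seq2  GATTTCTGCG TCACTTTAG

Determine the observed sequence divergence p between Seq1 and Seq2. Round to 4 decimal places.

0.0526

A single mismatch occurs at site 11 (A→T).
There are 1 differences over 19 sites, so p = 1/19 = 0.0526.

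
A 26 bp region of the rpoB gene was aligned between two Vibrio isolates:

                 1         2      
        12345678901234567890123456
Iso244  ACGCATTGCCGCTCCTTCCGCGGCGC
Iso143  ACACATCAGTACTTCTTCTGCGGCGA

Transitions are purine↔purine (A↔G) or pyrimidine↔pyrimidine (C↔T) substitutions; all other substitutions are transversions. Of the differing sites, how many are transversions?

2

Differing sites — 3:G/A (Ti); 7:T/C (Ti); 8:G/A (Ti); 9:C/G (Tv); 10:C/T (Ti); 11:G/A (Ti); 14:C/T (Ti); 19:C/T (Ti); 26:C/A (Tv).
Of the 9 differences, 7 transitions and 2 transversions, so the answer is 2.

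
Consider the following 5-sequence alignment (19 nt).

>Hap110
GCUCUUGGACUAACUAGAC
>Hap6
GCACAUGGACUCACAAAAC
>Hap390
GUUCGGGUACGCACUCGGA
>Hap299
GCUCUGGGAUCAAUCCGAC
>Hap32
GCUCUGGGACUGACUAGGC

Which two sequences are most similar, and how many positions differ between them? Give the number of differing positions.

3

Pairwise Hamming distances:
  Hap110 vs Hap6: 5
  Hap110 vs Hap390: 9
  Hap110 vs Hap299: 6
  Hap110 vs Hap32: 3
  Hap6 vs Hap390: 11
  Hap6 vs Hap299: 10
  Hap6 vs Hap32: 7
  Hap390 vs Hap299: 10
  Hap390 vs Hap32: 7
  Hap299 vs Hap32: 7
The smallest is 3, between Hap110 and Hap32.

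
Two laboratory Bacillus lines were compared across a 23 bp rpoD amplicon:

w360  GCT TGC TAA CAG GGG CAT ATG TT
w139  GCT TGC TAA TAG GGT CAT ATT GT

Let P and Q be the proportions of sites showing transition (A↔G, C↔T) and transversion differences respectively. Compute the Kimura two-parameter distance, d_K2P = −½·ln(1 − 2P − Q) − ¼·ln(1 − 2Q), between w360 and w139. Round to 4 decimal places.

0.1981

The sequences differ at positions 10 (C/T, transition), 15 (G/T, transversion), 21 (G/T, transversion), 22 (T/G, transversion).
Of the 4 differences, 1 transition and 3 transversions over 23 sites: P = 1/23 = 0.043478, Q = 3/23 = 0.130435.
d = −0.5·ln(0.782609) − 0.25·ln(0.739130) = −0.5·(-0.245122) − 0.25·(-0.302281) = 0.1981.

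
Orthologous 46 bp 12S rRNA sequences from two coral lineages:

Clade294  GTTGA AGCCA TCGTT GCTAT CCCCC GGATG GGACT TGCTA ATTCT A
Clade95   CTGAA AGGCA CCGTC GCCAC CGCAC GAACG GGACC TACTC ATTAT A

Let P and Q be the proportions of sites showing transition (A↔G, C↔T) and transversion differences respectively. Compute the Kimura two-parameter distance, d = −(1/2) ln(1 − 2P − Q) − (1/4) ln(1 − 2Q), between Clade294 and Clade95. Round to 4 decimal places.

0.4828

Mismatches occur at site 1 (G→C, transversion), site 3 (T→G, transversion), site 4 (G→A, transition), site 8 (C→G, transversion), site 11 (T→C, transition), site 15 (T→C, transition), site 18 (T→C, transition), site 20 (T→C, transition), site 22 (C→G, transversion), site 24 (C→A, transversion), site 27 (G→A, transition), site 29 (T→C, transition), site 35 (T→C, transition), site 37 (G→A, transition), site 40 (A→C, transversion), site 44 (C→A, transversion).
Of the 16 differences, 9 transitions and 7 transversions over 46 sites: P = 9/46 = 0.195652, Q = 7/46 = 0.152174.
d = −0.5·ln(0.456522) − 0.25·ln(0.695652) = −0.5·(-0.784118) − 0.25·(-0.362906) = 0.4828.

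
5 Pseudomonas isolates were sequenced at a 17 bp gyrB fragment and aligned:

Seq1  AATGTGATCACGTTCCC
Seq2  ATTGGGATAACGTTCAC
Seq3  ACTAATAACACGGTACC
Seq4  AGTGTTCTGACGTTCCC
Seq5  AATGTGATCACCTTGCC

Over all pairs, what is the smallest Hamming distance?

2

Pairwise Hamming distances:
  Seq1 vs Seq2: 4
  Seq1 vs Seq3: 7
  Seq1 vs Seq4: 4
  Seq1 vs Seq5: 2
  Seq2 vs Seq3: 9
  Seq2 vs Seq4: 6
  Seq2 vs Seq5: 6
  Seq3 vs Seq4: 8
  Seq3 vs Seq5: 8
  Seq4 vs Seq5: 6
The smallest is 2, between Seq1 and Seq5.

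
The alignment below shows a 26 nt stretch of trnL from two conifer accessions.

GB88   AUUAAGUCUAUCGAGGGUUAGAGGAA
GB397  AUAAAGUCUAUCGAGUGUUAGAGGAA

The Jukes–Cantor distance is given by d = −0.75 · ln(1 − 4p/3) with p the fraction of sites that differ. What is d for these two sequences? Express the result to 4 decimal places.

0.0812

Differing sites — 3:U/A; 16:G/U.
p = 2/26 = 0.076923.
d = −0.75 · ln(1 − (4/3)·0.076923) = −0.75 · ln(0.897436) = −0.75 · (-0.108213) = 0.0812.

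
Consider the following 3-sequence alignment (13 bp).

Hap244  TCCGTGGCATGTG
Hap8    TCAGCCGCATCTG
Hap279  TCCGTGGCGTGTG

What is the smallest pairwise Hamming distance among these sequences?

Pairwise Hamming distances:
  Hap244 vs Hap8: 4
  Hap244 vs Hap279: 1
  Hap8 vs Hap279: 5
The smallest is 1, between Hap244 and Hap279.

1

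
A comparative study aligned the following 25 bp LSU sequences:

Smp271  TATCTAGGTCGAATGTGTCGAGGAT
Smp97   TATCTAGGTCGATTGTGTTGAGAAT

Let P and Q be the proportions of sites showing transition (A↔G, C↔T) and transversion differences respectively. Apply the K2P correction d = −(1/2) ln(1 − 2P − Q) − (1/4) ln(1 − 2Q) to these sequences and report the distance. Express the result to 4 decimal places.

0.1324

Differing sites — 13:A/T (Tv); 19:C/T (Ti); 23:G/A (Ti).
Of the 3 differences, 2 transitions and 1 transversion over 25 sites: P = 2/25 = 0.080000, Q = 1/25 = 0.040000.
d = −0.5·ln(0.800000) − 0.25·ln(0.920000) = −0.5·(-0.223144) − 0.25·(-0.083382) = 0.1324.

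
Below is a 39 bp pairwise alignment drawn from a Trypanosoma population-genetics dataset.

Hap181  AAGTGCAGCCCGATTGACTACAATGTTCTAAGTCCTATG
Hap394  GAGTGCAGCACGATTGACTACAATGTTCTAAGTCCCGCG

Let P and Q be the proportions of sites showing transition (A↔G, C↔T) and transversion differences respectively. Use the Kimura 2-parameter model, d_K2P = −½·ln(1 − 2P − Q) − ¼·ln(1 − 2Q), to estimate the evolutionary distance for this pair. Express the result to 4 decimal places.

The sequences differ at positions 1 (A/G, transition), 10 (C/A, transversion), 36 (T/C, transition), 37 (A/G, transition), 38 (T/C, transition).
Of the 5 differences, 4 transitions and 1 transversion over 39 sites: P = 4/39 = 0.102564, Q = 1/39 = 0.025641.
d = −0.5·ln(0.769231) − 0.25·ln(0.948718) = −0.5·(-0.262364) − 0.25·(-0.052644) = 0.1443.

0.1443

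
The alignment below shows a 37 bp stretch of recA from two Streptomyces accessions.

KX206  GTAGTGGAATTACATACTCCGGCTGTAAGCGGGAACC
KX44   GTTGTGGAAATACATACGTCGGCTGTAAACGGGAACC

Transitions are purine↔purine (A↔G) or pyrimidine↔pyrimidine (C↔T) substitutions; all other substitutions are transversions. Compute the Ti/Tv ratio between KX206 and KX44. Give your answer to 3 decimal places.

0.667

Mismatches occur at site 3 (A→T, transversion), site 10 (T→A, transversion), site 18 (T→G, transversion), site 19 (C→T, transition), site 29 (G→A, transition).
Of the 5 differences, 2 transitions and 3 transversions, so Ti/Tv = 2/3 = 0.667.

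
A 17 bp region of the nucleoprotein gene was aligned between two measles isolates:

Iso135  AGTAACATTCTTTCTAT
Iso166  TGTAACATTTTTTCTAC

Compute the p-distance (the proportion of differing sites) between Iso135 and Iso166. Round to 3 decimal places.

0.176

Differing sites — 1:A/T; 10:C/T; 17:T/C.
There are 3 differences over 17 sites, so p = 3/17 = 0.176.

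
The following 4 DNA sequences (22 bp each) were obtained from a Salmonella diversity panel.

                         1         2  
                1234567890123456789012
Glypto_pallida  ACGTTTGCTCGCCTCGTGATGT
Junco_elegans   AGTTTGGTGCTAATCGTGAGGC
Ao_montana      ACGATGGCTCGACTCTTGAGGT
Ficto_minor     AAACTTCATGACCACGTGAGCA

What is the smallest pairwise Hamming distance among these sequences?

Pairwise Hamming distances:
  Glypto_pallida vs Junco_elegans: 10
  Glypto_pallida vs Ao_montana: 5
  Glypto_pallida vs Ficto_minor: 11
  Junco_elegans vs Ao_montana: 9
  Junco_elegans vs Ficto_minor: 14
  Ao_montana vs Ficto_minor: 13
The smallest is 5, between Glypto_pallida and Ao_montana.

5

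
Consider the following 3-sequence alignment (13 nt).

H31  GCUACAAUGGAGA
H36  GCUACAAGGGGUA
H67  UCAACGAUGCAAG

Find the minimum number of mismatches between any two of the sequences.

Pairwise Hamming distances:
  H31 vs H36: 3
  H31 vs H67: 6
  H36 vs H67: 8
The smallest is 3, between H31 and H36.

3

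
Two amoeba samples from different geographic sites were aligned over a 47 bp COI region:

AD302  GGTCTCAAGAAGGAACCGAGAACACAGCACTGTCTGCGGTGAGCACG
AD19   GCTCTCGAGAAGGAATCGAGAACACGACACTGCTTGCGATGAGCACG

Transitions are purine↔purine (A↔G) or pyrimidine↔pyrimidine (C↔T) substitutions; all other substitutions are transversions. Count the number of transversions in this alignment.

1

Mismatches occur at site 2 (G/C, transversion), site 7 (A/G, transition), site 16 (C/T, transition), site 26 (A/G, transition), site 27 (G/A, transition), site 33 (T/C, transition), site 34 (C/T, transition), site 39 (G/A, transition).
Of the 8 differences, 7 transitions and 1 transversion, so the answer is 1.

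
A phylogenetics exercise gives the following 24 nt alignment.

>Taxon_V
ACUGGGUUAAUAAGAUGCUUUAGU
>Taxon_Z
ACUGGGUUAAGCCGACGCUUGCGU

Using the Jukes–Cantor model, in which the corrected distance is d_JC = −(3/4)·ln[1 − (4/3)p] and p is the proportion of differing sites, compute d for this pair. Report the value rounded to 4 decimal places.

Mismatches occur at site 11 (U→G), site 12 (A→C), site 13 (A→C), site 16 (U→C), site 21 (U→G), site 22 (A→C).
p = 6/24 = 0.250000.
d = −0.75 · ln(1 − (4/3)·0.250000) = −0.75 · ln(0.666667) = −0.75 · (-0.405465) = 0.3041.

0.3041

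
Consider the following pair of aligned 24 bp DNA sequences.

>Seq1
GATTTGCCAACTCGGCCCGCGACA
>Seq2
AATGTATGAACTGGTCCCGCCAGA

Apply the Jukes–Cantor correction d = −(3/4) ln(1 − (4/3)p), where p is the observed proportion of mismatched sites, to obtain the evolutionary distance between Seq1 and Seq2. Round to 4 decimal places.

0.5199

The sequences differ at positions 1 (G/A), 4 (T/G), 6 (G/A), 7 (C/T), 8 (C/G), 13 (C/G), 15 (G/T), 21 (G/C), 23 (C/G).
p = 9/24 = 0.375000.
d = −0.75 · ln(1 − (4/3)·0.375000) = −0.75 · ln(0.500000) = −0.75 · (-0.693147) = 0.5199.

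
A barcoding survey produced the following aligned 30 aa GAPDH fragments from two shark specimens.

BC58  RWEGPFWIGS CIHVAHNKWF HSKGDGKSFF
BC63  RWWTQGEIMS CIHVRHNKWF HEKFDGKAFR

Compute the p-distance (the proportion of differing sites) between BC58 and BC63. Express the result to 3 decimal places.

0.367

The sequences differ at positions 3 (E/W), 4 (G/T), 5 (P/Q), 6 (F/G), 7 (W/E), 9 (G/M), 15 (A/R), 22 (S/E), 24 (G/F), 28 (S/A), 30 (F/R).
There are 11 differences over 30 sites, so p = 11/30 = 0.367.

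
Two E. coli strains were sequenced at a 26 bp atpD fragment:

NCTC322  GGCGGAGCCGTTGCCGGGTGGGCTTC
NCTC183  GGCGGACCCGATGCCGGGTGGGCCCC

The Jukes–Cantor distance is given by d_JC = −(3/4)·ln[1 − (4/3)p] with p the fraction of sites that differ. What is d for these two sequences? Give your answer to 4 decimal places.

Mismatches occur at site 7 (G/C), site 11 (T/A), site 24 (T/C), site 25 (T/C).
p = 4/26 = 0.153846.
d = −0.75 · ln(1 − (4/3)·0.153846) = −0.75 · ln(0.794872) = −0.75 · (-0.229574) = 0.1722.

0.1722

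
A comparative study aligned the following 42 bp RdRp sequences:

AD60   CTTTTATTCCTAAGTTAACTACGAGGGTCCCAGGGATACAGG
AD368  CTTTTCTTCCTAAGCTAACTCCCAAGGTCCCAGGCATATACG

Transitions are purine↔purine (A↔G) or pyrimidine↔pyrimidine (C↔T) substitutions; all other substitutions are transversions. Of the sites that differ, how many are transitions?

Mismatches occur at site 6 (A/C, transversion), site 15 (T/C, transition), site 21 (A/C, transversion), site 23 (G/C, transversion), site 25 (G/A, transition), site 35 (G/C, transversion), site 39 (C/T, transition), site 41 (G/C, transversion).
Of the 8 differences, 3 transitions and 5 transversions, so the answer is 3.

3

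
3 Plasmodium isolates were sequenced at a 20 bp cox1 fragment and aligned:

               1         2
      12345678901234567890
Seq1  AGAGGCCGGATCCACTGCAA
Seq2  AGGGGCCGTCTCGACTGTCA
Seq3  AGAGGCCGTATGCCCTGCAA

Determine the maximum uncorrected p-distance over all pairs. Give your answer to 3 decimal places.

0.350

Pairwise Hamming distances:
  Seq1 vs Seq2: 6
  Seq1 vs Seq3: 3
  Seq2 vs Seq3: 7
The largest is 7 mismatches, between Seq2 and Seq3; p = 7/20 = 0.350.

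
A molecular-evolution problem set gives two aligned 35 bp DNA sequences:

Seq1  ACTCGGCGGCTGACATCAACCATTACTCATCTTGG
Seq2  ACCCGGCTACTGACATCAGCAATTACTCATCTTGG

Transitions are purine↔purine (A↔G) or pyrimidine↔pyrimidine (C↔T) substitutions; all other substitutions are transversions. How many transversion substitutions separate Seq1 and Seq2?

2

Differing sites — 3:T/C (Ti); 8:G/T (Tv); 9:G/A (Ti); 19:A/G (Ti); 21:C/A (Tv).
Of the 5 differences, 3 transitions and 2 transversions, so the answer is 2.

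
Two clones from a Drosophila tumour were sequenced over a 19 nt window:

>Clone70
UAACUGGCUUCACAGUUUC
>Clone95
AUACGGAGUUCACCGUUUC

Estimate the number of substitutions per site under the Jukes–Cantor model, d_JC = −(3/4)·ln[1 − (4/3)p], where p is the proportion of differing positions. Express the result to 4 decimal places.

Mismatches occur at site 1 (U→A), site 2 (A→U), site 5 (U→G), site 7 (G→A), site 8 (C→G), site 14 (A→C).
p = 6/19 = 0.315789.
d = −0.75 · ln(1 − (4/3)·0.315789) = −0.75 · ln(0.578948) = −0.75 · (-0.546543) = 0.4099.

0.4099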